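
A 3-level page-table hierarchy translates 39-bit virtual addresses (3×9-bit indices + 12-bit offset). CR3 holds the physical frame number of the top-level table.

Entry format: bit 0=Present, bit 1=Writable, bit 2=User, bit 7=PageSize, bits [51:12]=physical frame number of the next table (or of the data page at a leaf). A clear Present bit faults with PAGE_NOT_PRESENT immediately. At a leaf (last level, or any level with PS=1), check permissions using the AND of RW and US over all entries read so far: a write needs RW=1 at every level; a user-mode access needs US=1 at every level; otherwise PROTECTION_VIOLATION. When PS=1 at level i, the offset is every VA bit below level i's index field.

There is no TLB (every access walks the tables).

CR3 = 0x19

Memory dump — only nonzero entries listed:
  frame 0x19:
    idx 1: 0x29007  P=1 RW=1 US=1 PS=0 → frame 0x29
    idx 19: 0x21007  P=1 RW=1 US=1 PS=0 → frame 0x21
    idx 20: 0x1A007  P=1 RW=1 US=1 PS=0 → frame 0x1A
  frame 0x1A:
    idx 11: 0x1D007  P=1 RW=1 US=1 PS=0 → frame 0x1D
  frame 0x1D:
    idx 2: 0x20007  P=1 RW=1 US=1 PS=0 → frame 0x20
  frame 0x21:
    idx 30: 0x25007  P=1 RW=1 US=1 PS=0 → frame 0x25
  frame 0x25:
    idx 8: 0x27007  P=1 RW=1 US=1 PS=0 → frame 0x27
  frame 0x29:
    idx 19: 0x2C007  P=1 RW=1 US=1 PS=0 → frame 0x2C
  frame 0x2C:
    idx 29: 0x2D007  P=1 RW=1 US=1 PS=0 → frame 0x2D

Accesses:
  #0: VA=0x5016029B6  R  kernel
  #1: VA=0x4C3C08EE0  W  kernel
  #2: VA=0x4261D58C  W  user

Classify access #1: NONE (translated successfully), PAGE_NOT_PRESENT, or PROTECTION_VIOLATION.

Walk each access:
#0 VA=0x5016029B6 (r,kernel):
  lvl0: tbl 0x19, slot 20 ⇒ 0x1A007 (P1/RW1/US1/PS0)
  lvl1: tbl 0x1A, slot 11 ⇒ 0x1D007 (P1/RW1/US1/PS0)
  lvl2: tbl 0x1D, slot 2 ⇒ 0x20007 (P1/RW1/US1/PS0)
  → PA=0x209B6  (3 entries read)
#1 VA=0x4C3C08EE0 (w,kernel):
  lvl0: tbl 0x19, slot 19 ⇒ 0x21007 (P1/RW1/US1/PS0)
  lvl1: tbl 0x21, slot 30 ⇒ 0x25007 (P1/RW1/US1/PS0)
  lvl2: tbl 0x25, slot 8 ⇒ 0x27007 (P1/RW1/US1/PS0)
  → PA=0x27EE0  (3 entries read)
#2 VA=0x4261D58C (w,user):
  lvl0: tbl 0x19, slot 1 ⇒ 0x29007 (P1/RW1/US1/PS0)
  lvl1: tbl 0x29, slot 19 ⇒ 0x2C007 (P1/RW1/US1/PS0)
  lvl2: tbl 0x2C, slot 29 ⇒ 0x2D007 (P1/RW1/US1/PS0)
  → PA=0x2D58C  (3 entries read)

Access #1 fault: NONE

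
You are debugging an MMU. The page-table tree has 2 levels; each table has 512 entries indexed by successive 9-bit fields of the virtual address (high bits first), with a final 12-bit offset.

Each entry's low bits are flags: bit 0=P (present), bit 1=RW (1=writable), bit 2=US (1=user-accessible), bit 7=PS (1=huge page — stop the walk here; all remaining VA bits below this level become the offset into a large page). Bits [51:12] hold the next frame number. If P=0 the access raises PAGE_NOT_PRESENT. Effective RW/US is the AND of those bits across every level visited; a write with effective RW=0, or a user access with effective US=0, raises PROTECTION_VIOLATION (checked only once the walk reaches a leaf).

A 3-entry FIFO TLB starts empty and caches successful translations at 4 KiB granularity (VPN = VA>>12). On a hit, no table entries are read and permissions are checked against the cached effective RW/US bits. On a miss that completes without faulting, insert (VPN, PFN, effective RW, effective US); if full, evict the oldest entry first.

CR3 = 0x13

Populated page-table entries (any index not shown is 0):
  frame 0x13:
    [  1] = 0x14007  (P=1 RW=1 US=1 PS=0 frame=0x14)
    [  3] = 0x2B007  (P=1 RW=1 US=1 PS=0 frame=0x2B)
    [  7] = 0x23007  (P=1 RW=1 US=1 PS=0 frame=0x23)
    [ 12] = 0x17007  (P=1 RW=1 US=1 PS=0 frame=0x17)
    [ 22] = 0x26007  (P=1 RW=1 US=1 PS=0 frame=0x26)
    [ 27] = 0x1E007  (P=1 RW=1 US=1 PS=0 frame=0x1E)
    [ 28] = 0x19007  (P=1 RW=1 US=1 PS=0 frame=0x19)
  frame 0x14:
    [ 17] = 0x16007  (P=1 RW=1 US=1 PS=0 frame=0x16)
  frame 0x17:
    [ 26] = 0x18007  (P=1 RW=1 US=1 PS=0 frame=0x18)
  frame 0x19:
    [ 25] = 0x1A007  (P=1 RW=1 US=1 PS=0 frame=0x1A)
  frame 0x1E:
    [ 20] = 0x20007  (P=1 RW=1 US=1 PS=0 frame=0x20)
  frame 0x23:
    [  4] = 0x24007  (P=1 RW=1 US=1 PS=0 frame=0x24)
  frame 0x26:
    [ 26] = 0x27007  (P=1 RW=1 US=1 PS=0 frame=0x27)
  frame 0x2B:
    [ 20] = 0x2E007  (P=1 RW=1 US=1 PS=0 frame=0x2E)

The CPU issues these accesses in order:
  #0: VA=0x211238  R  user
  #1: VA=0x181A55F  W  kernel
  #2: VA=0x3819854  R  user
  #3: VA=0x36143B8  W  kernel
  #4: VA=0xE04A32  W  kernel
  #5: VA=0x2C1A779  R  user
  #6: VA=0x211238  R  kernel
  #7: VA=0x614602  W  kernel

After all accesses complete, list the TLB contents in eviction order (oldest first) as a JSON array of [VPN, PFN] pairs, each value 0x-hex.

Per-access translation:
#0 VA=0x211238 (r,user):
  L0 @0x13[1] → 0x14007  P=1,RW=1,US=1,PS=0
  L1 @0x14[17] → 0x16007  P=1,RW=1,US=1,PS=0
  ✓ 0x16238  — 2 lookups
#1 VA=0x181A55F (w,kernel):
  L0 @0x13[12] → 0x17007  P=1,RW=1,US=1,PS=0
  L1 @0x17[26] → 0x18007  P=1,RW=1,US=1,PS=0
  ✓ 0x1855F  — 2 lookups
#2 VA=0x3819854 (r,user):
  L0 @0x13[28] → 0x19007  P=1,RW=1,US=1,PS=0
  L1 @0x19[25] → 0x1A007  P=1,RW=1,US=1,PS=0
  ✓ 0x1A854  — 2 lookups
#3 VA=0x36143B8 (w,kernel):
  L0 @0x13[27] → 0x1E007  P=1,RW=1,US=1,PS=0
  L1 @0x1E[20] → 0x20007  P=1,RW=1,US=1,PS=0
  ✓ 0x203B8  — 2 lookups
#4 VA=0xE04A32 (w,kernel):
  L0 @0x13[7] → 0x23007  P=1,RW=1,US=1,PS=0
  L1 @0x23[4] → 0x24007  P=1,RW=1,US=1,PS=0
  ✓ 0x24A32  — 2 lookups
#5 VA=0x2C1A779 (r,user):
  L0 @0x13[22] → 0x26007  P=1,RW=1,US=1,PS=0
  L1 @0x26[26] → 0x27007  P=1,RW=1,US=1,PS=0
  ✓ 0x27779  — 2 lookups
#6 VA=0x211238 (r,kernel):
  L0 @0x13[1] → 0x14007  P=1,RW=1,US=1,PS=0
  L1 @0x14[17] → 0x16007  P=1,RW=1,US=1,PS=0
  ✓ 0x16238  — 2 lookups
#7 VA=0x614602 (w,kernel):
  L0 @0x13[3] → 0x2B007  P=1,RW=1,US=1,PS=0
  L1 @0x2B[20] → 0x2E007  P=1,RW=1,US=1,PS=0
  ✓ 0x2E602  — 2 lookups

TLB: [["0x2C1A", "0x27"], ["0x211", "0x16"], ["0x614", "0x2E"]]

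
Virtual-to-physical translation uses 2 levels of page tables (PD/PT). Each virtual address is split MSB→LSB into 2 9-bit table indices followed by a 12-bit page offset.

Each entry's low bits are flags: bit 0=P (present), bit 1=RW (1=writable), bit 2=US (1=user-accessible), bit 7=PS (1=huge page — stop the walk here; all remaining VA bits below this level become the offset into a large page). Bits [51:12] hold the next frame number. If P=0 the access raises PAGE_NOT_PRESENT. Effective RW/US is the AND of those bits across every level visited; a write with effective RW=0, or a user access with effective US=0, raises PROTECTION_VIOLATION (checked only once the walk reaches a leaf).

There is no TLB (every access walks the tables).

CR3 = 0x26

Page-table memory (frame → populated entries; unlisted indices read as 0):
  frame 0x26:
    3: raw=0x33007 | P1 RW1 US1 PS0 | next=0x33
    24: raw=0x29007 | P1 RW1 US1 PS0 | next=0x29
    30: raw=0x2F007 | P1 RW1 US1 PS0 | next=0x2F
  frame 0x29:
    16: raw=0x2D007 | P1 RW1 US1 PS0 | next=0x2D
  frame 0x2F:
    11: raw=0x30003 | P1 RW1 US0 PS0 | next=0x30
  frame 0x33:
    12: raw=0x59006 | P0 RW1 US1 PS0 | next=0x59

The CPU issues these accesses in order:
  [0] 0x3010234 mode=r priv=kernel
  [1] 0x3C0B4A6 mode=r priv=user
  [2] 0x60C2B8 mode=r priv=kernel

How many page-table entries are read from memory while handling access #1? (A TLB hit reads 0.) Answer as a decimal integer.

Per-access translation:
#0 VA=0x3010234 (r,kernel):
  [0] read 0x26 idx=24: raw=0x29007 flags P=1 W=1 U=1 S=0
  [1] read 0x29 idx=16: raw=0x2D007 flags P=1 W=1 U=1 S=0
  ⇒ phys 0x2D234  [2 reads]
#1 VA=0x3C0B4A6 (r,user):
  [0] read 0x26 idx=30: raw=0x2F007 flags P=1 W=1 U=1 S=0
  [1] read 0x2F idx=11: raw=0x30003 flags P=1 W=1 U=0 S=0
  → PROTECTION_VIOLATION  (2 entries read)
#2 VA=0x60C2B8 (r,kernel):
  [0] read 0x26 idx=3: raw=0x33007 flags P=1 W=1 U=1 S=0
  [1] read 0x33 idx=12: raw=0x59006 flags P=0 W=1 U=1 S=0
  → PAGE_NOT_PRESENT  (2 entries read)

Entries read for #1: 2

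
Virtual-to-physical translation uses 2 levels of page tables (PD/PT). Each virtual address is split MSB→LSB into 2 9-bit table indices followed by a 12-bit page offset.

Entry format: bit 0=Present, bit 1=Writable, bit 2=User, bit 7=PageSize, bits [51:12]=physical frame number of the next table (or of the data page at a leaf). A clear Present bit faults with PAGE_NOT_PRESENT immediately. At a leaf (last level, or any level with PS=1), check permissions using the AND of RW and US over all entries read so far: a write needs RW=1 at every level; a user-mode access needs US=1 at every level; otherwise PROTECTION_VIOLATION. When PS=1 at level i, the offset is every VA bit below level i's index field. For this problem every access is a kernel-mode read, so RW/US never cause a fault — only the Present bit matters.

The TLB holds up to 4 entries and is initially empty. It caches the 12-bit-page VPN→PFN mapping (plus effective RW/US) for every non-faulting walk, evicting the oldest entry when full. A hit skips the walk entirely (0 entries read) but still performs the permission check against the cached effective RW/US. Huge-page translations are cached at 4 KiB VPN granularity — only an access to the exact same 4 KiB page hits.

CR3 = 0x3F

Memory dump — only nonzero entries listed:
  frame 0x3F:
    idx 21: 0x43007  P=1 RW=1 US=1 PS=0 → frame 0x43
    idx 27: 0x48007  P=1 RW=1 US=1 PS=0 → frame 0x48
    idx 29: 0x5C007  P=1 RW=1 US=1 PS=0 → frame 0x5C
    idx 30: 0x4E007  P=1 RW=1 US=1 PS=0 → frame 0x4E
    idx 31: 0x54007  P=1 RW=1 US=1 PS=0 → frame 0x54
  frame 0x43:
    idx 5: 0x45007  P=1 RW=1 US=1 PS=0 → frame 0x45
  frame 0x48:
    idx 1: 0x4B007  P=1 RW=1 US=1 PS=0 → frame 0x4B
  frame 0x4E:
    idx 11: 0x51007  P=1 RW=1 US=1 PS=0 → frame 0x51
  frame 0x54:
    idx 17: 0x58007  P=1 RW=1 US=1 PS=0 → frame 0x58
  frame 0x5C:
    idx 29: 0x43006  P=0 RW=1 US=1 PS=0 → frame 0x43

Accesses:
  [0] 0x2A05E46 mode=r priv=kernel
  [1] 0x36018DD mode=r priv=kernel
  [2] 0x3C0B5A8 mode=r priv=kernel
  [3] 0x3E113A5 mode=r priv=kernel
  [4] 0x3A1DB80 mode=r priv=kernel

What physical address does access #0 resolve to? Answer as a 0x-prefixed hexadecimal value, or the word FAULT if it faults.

Trace:
#0 VA=0x2A05E46 (r,kernel):
  L0 @0x3F[21] → 0x43007  P=1,RW=1,US=1,PS=0
  L1 @0x43[5] → 0x45007  P=1,RW=1,US=1,PS=0
  → PA=0x45E46  (2 entries read)
#1 VA=0x36018DD (r,kernel):
  L0 @0x3F[27] → 0x48007  P=1,RW=1,US=1,PS=0
  L1 @0x48[1] → 0x4B007  P=1,RW=1,US=1,PS=0
  → PA=0x4B8DD  (2 entries read)
#2 VA=0x3C0B5A8 (r,kernel):
  L0 @0x3F[30] → 0x4E007  P=1,RW=1,US=1,PS=0
  L1 @0x4E[11] → 0x51007  P=1,RW=1,US=1,PS=0
  → PA=0x515A8  (2 entries read)
#3 VA=0x3E113A5 (r,kernel):
  L0 @0x3F[31] → 0x54007  P=1,RW=1,US=1,PS=0
  L1 @0x54[17] → 0x58007  P=1,RW=1,US=1,PS=0
  → PA=0x583A5  (2 entries read)
#4 VA=0x3A1DB80 (r,kernel):
  L0 @0x3F[29] → 0x5C007  P=1,RW=1,US=1,PS=0
  L1 @0x5C[29] → 0x43006  P=0,RW=1,US=1,PS=0
  ⇒ fault: PAGE_NOT_PRESENT  — 2 lookups

Access #0 PA: 0x45E46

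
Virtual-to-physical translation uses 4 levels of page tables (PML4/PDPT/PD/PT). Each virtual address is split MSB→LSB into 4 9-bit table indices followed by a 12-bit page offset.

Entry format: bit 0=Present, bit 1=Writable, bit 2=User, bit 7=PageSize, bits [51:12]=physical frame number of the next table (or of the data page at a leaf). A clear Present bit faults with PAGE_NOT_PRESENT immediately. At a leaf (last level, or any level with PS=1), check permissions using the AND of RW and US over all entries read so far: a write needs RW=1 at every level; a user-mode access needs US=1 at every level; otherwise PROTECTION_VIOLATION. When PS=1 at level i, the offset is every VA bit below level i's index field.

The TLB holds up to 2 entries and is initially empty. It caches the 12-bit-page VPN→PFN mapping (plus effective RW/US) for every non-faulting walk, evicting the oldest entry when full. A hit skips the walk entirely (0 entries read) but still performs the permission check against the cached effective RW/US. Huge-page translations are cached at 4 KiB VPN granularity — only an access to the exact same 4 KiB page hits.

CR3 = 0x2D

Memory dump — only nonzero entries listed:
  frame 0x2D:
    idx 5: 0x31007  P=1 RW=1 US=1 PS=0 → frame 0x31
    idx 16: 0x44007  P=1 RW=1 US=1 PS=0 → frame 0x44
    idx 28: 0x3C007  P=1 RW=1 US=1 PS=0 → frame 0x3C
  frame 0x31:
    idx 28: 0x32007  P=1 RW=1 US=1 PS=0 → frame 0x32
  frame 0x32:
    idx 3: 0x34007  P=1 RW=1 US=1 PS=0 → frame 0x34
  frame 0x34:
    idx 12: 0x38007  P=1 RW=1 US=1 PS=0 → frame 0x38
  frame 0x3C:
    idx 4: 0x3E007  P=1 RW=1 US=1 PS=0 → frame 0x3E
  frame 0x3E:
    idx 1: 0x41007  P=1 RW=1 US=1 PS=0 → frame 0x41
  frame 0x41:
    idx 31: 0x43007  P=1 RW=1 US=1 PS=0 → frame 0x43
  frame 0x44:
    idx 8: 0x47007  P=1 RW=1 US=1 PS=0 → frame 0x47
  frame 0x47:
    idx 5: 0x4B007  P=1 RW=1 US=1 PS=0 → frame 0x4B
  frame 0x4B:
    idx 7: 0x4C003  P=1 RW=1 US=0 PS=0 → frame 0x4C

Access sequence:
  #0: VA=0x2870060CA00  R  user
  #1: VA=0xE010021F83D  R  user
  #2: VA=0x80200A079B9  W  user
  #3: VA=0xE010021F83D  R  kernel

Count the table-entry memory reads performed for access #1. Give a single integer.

Walk each access:
#0 VA=0x2870060CA00 (r,user):
  L0 @0x2D[5] → 0x31007  P=1,RW=1,US=1,PS=0
  L1 @0x31[28] → 0x32007  P=1,RW=1,US=1,PS=0
  L2 @0x32[3] → 0x34007  P=1,RW=1,US=1,PS=0
  L3 @0x34[12] → 0x38007  P=1,RW=1,US=1,PS=0
  ⇒ phys 0x38A00  [4 reads]
#1 VA=0xE010021F83D (r,user):
  L0 @0x2D[28] → 0x3C007  P=1,RW=1,US=1,PS=0
  L1 @0x3C[4] → 0x3E007  P=1,RW=1,US=1,PS=0
  L2 @0x3E[1] → 0x41007  P=1,RW=1,US=1,PS=0
  L3 @0x41[31] → 0x43007  P=1,RW=1,US=1,PS=0
  ⇒ phys 0x4383D  [4 reads]
#2 VA=0x80200A079B9 (w,user):
  L0 @0x2D[16] → 0x44007  P=1,RW=1,US=1,PS=0
  L1 @0x44[8] → 0x47007  P=1,RW=1,US=1,PS=0
  L2 @0x47[5] → 0x4B007  P=1,RW=1,US=1,PS=0
  L3 @0x4B[7] → 0x4C003  P=1,RW=1,US=0,PS=0
  ✗ PROTECTION_VIOLATION  [4 reads]
#3 VA=0xE010021F83D (r,kernel):
  TLB hit vpn=0xE010021F → PA=0x4383D

Entries read for #1: 4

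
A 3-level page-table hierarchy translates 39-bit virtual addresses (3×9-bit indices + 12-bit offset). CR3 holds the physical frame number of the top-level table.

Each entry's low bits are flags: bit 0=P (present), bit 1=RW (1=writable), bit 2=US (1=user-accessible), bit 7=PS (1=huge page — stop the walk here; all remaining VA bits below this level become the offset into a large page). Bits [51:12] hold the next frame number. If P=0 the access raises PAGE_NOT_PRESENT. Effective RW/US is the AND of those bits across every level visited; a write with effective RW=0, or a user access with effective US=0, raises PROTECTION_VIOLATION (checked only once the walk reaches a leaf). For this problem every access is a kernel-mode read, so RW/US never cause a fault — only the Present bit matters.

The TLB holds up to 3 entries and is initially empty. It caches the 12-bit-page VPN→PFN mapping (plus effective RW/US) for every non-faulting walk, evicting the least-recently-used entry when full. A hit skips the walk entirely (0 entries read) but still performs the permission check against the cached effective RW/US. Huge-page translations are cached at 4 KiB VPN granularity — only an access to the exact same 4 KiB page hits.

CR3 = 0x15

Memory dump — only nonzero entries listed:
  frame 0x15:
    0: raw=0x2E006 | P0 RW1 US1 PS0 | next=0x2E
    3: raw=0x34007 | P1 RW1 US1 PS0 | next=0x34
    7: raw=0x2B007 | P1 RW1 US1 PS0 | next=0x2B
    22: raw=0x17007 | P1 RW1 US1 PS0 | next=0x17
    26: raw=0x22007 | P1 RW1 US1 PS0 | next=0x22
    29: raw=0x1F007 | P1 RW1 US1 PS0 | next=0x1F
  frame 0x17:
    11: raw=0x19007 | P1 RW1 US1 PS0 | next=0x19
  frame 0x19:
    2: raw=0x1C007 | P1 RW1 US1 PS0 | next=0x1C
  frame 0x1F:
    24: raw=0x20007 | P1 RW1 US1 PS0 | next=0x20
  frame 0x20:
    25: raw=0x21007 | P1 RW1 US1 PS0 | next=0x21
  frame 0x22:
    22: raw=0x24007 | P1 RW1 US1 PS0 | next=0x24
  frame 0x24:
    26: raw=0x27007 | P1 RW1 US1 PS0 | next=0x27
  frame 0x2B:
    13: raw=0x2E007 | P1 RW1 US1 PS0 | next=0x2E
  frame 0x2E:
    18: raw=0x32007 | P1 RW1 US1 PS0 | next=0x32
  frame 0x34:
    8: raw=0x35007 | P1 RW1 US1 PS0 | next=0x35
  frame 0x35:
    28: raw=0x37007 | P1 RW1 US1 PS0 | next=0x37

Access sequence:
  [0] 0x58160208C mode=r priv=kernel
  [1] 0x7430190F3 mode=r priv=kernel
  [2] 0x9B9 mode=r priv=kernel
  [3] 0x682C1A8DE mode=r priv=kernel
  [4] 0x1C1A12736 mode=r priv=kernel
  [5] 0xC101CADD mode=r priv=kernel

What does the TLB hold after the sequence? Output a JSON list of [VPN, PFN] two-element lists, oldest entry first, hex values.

Walk each access:
#0 VA=0x58160208C (r,kernel):
  lvl0: tbl 0x15, slot 22 ⇒ 0x17007 (P1/RW1/US1/PS0)
  lvl1: tbl 0x17, slot 11 ⇒ 0x19007 (P1/RW1/US1/PS0)
  lvl2: tbl 0x19, slot 2 ⇒ 0x1C007 (P1/RW1/US1/PS0)
  ✓ 0x1C08C  — 3 lookups
#1 VA=0x7430190F3 (r,kernel):
  lvl0: tbl 0x15, slot 29 ⇒ 0x1F007 (P1/RW1/US1/PS0)
  lvl1: tbl 0x1F, slot 24 ⇒ 0x20007 (P1/RW1/US1/PS0)
  lvl2: tbl 0x20, slot 25 ⇒ 0x21007 (P1/RW1/US1/PS0)
  ✓ 0x210F3  — 3 lookups
#2 VA=0x9B9 (r,kernel):
  lvl0: tbl 0x15, slot 0 ⇒ 0x2E006 (P0/RW1/US1/PS0)
  → PAGE_NOT_PRESENT  (1 entries read)
#3 VA=0x682C1A8DE (r,kernel):
  lvl0: tbl 0x15, slot 26 ⇒ 0x22007 (P1/RW1/US1/PS0)
  lvl1: tbl 0x22, slot 22 ⇒ 0x24007 (P1/RW1/US1/PS0)
  lvl2: tbl 0x24, slot 26 ⇒ 0x27007 (P1/RW1/US1/PS0)
  ✓ 0x278DE  — 3 lookups
#4 VA=0x1C1A12736 (r,kernel):
  lvl0: tbl 0x15, slot 7 ⇒ 0x2B007 (P1/RW1/US1/PS0)
  lvl1: tbl 0x2B, slot 13 ⇒ 0x2E007 (P1/RW1/US1/PS0)
  lvl2: tbl 0x2E, slot 18 ⇒ 0x32007 (P1/RW1/US1/PS0)
  ✓ 0x32736  — 3 lookups
#5 VA=0xC101CADD (r,kernel):
  lvl0: tbl 0x15, slot 3 ⇒ 0x34007 (P1/RW1/US1/PS0)
  lvl1: tbl 0x34, slot 8 ⇒ 0x35007 (P1/RW1/US1/PS0)
  lvl2: tbl 0x35, slot 28 ⇒ 0x37007 (P1/RW1/US1/PS0)
  ✓ 0x37ADD  — 3 lookups

TLB: [["0x682C1A", "0x27"], ["0x1C1A12", "0x32"], ["0xC101C", "0x37"]]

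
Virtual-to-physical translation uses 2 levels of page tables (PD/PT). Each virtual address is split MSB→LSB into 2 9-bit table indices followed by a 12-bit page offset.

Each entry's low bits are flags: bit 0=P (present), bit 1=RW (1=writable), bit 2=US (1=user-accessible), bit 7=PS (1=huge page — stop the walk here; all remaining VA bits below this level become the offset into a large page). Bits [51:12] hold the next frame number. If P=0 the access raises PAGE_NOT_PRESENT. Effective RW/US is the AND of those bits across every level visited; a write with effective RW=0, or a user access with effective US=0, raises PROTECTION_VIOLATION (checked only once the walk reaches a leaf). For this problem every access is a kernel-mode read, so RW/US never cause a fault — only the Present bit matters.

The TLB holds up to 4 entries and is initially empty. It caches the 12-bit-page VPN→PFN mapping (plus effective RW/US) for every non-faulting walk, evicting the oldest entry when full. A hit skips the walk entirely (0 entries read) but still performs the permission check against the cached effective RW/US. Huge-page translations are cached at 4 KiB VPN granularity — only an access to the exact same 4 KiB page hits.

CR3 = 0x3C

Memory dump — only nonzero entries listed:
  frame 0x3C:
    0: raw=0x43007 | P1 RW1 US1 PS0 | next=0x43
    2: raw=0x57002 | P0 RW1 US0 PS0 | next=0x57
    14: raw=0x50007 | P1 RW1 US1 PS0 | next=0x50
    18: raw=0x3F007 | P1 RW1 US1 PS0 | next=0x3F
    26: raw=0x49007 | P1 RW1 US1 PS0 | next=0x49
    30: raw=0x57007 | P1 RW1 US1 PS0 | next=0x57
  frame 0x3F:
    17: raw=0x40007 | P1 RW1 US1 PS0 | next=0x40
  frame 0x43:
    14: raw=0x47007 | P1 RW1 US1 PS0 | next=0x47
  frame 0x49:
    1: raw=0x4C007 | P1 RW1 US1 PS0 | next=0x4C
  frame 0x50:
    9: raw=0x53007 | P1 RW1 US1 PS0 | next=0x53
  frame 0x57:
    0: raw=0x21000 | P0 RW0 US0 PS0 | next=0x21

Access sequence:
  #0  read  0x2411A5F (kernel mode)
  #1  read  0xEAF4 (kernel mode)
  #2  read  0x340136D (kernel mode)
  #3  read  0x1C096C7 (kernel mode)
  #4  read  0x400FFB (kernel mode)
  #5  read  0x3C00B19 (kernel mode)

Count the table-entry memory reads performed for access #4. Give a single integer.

Per-access translation:
#0 VA=0x2411A5F (r,kernel):
  [0] read 0x3C idx=18: raw=0x3F007 flags P=1 W=1 U=1 S=0
  [1] read 0x3F idx=17: raw=0x40007 flags P=1 W=1 U=1 S=0
  → PA=0x40A5F  (2 entries read)
#1 VA=0xEAF4 (r,kernel):
  [0] read 0x3C idx=0: raw=0x43007 flags P=1 W=1 U=1 S=0
  [1] read 0x43 idx=14: raw=0x47007 flags P=1 W=1 U=1 S=0
  → PA=0x47AF4  (2 entries read)
#2 VA=0x340136D (r,kernel):
  [0] read 0x3C idx=26: raw=0x49007 flags P=1 W=1 U=1 S=0
  [1] read 0x49 idx=1: raw=0x4C007 flags P=1 W=1 U=1 S=0
  → PA=0x4C36D  (2 entries read)
#3 VA=0x1C096C7 (r,kernel):
  [0] read 0x3C idx=14: raw=0x50007 flags P=1 W=1 U=1 S=0
  [1] read 0x50 idx=9: raw=0x53007 flags P=1 W=1 U=1 S=0
  → PA=0x536C7  (2 entries read)
#4 VA=0x400FFB (r,kernel):
  [0] read 0x3C idx=2: raw=0x57002 flags P=0 W=1 U=0 S=0
  → PAGE_NOT_PRESENT  (1 entries read)
#5 VA=0x3C00B19 (r,kernel):
  [0] read 0x3C idx=30: raw=0x57007 flags P=1 W=1 U=1 S=0
  [1] read 0x57 idx=0: raw=0x21000 flags P=0 W=0 U=0 S=0
  → PAGE_NOT_PRESENT  (2 entries read)

Entries read for #4: 1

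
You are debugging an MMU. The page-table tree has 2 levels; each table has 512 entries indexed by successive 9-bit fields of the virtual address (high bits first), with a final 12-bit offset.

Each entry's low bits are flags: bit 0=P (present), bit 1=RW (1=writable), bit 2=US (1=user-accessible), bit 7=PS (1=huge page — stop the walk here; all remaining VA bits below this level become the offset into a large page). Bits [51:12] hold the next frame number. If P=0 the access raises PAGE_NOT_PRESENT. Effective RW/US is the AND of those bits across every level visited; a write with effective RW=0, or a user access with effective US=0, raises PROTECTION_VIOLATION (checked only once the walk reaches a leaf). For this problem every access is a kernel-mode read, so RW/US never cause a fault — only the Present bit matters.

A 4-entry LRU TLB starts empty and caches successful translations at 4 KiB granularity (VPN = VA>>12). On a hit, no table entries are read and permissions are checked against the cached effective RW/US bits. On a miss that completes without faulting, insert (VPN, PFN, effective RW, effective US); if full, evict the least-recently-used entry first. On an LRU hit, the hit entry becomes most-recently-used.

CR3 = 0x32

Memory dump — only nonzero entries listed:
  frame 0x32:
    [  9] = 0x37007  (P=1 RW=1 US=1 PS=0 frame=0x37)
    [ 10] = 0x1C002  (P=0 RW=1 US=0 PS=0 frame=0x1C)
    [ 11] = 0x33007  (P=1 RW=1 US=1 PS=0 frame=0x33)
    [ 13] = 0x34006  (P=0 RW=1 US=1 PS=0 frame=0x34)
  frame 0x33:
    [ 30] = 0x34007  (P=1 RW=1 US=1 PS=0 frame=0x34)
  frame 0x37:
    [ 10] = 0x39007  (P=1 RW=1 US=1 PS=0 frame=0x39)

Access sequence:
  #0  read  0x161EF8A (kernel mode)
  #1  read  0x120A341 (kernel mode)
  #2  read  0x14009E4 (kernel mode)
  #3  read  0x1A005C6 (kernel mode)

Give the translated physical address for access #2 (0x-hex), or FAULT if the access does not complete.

Per-access translation:
#0 VA=0x161EF8A (r,kernel):
  lvl0: tbl 0x32, slot 11 ⇒ 0x33007 (P1/RW1/US1/PS0)
  lvl1: tbl 0x33, slot 30 ⇒ 0x34007 (P1/RW1/US1/PS0)
  ✓ 0x34F8A  — 2 lookups
#1 VA=0x120A341 (r,kernel):
  lvl0: tbl 0x32, slot 9 ⇒ 0x37007 (P1/RW1/US1/PS0)
  lvl1: tbl 0x37, slot 10 ⇒ 0x39007 (P1/RW1/US1/PS0)
  ✓ 0x39341  — 2 lookups
#2 VA=0x14009E4 (r,kernel):
  lvl0: tbl 0x32, slot 10 ⇒ 0x1C002 (P0/RW1/US0/PS0)
  ⇒ fault: PAGE_NOT_PRESENT  — 1 lookups
#3 VA=0x1A005C6 (r,kernel):
  lvl0: tbl 0x32, slot 13 ⇒ 0x34006 (P0/RW1/US1/PS0)
  ⇒ fault: PAGE_NOT_PRESENT  — 1 lookups

Access #2 PA: FAULT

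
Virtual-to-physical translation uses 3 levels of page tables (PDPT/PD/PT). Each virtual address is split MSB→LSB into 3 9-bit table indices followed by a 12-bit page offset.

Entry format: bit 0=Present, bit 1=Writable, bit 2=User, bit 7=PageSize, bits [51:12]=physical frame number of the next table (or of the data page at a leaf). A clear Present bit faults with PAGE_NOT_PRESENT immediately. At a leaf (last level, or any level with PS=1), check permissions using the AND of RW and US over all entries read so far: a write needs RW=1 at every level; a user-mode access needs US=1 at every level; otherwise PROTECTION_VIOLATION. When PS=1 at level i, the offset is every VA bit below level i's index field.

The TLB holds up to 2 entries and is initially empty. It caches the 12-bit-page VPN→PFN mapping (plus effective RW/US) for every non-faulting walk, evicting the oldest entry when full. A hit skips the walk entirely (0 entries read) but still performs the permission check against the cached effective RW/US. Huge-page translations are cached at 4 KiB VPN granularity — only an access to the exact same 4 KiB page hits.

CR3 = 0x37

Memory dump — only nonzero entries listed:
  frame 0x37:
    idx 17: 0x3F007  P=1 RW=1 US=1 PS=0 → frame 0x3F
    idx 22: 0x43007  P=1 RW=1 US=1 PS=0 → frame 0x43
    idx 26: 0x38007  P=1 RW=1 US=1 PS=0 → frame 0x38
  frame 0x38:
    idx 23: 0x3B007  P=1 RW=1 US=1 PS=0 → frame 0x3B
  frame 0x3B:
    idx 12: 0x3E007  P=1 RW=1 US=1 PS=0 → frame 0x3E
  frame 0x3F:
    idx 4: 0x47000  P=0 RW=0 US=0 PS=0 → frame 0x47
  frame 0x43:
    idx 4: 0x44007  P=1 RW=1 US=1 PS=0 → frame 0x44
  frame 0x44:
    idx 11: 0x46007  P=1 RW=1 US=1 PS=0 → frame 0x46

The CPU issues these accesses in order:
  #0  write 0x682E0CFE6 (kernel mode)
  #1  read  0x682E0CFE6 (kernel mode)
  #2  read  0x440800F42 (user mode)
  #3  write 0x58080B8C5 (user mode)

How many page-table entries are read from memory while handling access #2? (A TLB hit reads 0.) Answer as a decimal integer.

Walk each access:
#0 VA=0x682E0CFE6 (w,kernel):
  L0 @0x37[26] → 0x38007  P=1,RW=1,US=1,PS=0
  L1 @0x38[23] → 0x3B007  P=1,RW=1,US=1,PS=0
  L2 @0x3B[12] → 0x3E007  P=1,RW=1,US=1,PS=0
  → PA=0x3EFE6  (3 entries read)
#1 VA=0x682E0CFE6 (r,kernel):
  TLB hit vpn=0x682E0C → PA=0x3EFE6
#2 VA=0x440800F42 (r,user):
  L0 @0x37[17] → 0x3F007  P=1,RW=1,US=1,PS=0
  L1 @0x3F[4] → 0x47000  P=0,RW=0,US=0,PS=0
  ✗ PAGE_NOT_PRESENT  [2 reads]
#3 VA=0x58080B8C5 (w,user):
  L0 @0x37[22] → 0x43007  P=1,RW=1,US=1,PS=0
  L1 @0x43[4] → 0x44007  P=1,RW=1,US=1,PS=0
  L2 @0x44[11] → 0x46007  P=1,RW=1,US=1,PS=0
  → PA=0x468C5  (3 entries read)

Entries read for #2: 2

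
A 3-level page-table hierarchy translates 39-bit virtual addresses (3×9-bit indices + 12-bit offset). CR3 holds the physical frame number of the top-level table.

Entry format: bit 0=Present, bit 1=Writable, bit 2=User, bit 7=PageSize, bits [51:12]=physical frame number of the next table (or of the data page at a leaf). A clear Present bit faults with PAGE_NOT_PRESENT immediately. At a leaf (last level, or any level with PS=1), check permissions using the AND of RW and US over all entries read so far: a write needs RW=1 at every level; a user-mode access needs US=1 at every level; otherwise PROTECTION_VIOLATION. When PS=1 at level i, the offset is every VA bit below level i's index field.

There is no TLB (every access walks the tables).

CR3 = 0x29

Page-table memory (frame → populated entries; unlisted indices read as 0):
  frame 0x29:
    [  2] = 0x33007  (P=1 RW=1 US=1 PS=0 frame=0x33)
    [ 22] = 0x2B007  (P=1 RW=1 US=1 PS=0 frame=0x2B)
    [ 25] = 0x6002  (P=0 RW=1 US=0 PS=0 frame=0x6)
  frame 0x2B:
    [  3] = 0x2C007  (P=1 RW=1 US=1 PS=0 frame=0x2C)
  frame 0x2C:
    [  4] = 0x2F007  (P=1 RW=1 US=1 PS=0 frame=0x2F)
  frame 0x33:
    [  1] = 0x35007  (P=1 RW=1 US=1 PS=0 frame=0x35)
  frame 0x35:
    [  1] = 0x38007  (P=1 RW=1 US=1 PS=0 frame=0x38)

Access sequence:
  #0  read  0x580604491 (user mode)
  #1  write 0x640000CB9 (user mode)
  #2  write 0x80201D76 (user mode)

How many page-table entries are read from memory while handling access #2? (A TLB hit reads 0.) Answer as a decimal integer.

Walk each access:
#0 VA=0x580604491 (r,user):
  L0: frame=0x29 idx=22 entry=0x2B007 [P=1 RW=1 US=1 PS=0]
  L1: frame=0x2B idx=3 entry=0x2C007 [P=1 RW=1 US=1 PS=0]
  L2: frame=0x2C idx=4 entry=0x2F007 [P=1 RW=1 US=1 PS=0]
  → PA=0x2F491  (3 entries read)
#1 VA=0x640000CB9 (w,user):
  L0: frame=0x29 idx=25 entry=0x6002 [P=0 RW=1 US=0 PS=0]
  ⇒ fault: PAGE_NOT_PRESENT  — 1 lookups
#2 VA=0x80201D76 (w,user):
  L0: frame=0x29 idx=2 entry=0x33007 [P=1 RW=1 US=1 PS=0]
  L1: frame=0x33 idx=1 entry=0x35007 [P=1 RW=1 US=1 PS=0]
  L2: frame=0x35 idx=1 entry=0x38007 [P=1 RW=1 US=1 PS=0]
  → PA=0x38D76  (3 entries read)

Entries read for #2: 3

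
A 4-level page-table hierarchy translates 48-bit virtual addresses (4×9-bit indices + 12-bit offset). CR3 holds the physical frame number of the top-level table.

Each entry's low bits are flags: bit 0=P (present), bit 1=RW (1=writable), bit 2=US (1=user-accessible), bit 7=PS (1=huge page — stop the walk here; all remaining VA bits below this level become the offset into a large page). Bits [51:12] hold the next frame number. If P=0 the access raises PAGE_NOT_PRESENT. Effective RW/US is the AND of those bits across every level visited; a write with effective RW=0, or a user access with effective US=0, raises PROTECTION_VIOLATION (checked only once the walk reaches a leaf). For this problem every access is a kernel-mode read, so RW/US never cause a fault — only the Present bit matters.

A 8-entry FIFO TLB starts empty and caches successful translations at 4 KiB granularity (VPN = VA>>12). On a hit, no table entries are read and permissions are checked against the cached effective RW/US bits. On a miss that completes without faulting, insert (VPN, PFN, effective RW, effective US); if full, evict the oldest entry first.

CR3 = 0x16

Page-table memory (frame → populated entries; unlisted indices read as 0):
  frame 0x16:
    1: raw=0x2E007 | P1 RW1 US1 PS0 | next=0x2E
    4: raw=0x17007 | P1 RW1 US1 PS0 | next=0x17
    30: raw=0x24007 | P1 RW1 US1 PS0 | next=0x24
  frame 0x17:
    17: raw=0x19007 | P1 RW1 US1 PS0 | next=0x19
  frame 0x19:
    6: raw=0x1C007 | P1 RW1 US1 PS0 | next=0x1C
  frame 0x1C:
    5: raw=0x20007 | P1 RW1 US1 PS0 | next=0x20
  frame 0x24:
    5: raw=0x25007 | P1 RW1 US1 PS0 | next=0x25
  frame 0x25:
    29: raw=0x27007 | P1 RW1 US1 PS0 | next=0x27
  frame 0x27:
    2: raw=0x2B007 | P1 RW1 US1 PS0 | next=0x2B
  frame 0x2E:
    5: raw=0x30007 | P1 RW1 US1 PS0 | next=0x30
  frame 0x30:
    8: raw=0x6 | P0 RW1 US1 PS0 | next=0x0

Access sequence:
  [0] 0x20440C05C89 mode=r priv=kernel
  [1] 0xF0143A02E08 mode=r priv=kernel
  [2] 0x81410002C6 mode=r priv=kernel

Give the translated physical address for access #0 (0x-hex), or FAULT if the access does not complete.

Walk each access:
#0 VA=0x20440C05C89 (r,kernel):
  L0: frame=0x16 idx=4 entry=0x17007 [P=1 RW=1 US=1 PS=0]
  L1: frame=0x17 idx=17 entry=0x19007 [P=1 RW=1 US=1 PS=0]
  L2: frame=0x19 idx=6 entry=0x1C007 [P=1 RW=1 US=1 PS=0]
  L3: frame=0x1C idx=5 entry=0x20007 [P=1 RW=1 US=1 PS=0]
  → PA=0x20C89  (4 entries read)
#1 VA=0xF0143A02E08 (r,kernel):
  L0: frame=0x16 idx=30 entry=0x24007 [P=1 RW=1 US=1 PS=0]
  L1: frame=0x24 idx=5 entry=0x25007 [P=1 RW=1 US=1 PS=0]
  L2: frame=0x25 idx=29 entry=0x27007 [P=1 RW=1 US=1 PS=0]
  L3: frame=0x27 idx=2 entry=0x2B007 [P=1 RW=1 US=1 PS=0]
  → PA=0x2BE08  (4 entries read)
#2 VA=0x81410002C6 (r,kernel):
  L0: frame=0x16 idx=1 entry=0x2E007 [P=1 RW=1 US=1 PS=0]
  L1: frame=0x2E idx=5 entry=0x30007 [P=1 RW=1 US=1 PS=0]
  L2: frame=0x30 idx=8 entry=0x6 [P=0 RW=1 US=1 PS=0]
  → PAGE_NOT_PRESENT  (3 entries read)

Access #0 PA: 0x20C89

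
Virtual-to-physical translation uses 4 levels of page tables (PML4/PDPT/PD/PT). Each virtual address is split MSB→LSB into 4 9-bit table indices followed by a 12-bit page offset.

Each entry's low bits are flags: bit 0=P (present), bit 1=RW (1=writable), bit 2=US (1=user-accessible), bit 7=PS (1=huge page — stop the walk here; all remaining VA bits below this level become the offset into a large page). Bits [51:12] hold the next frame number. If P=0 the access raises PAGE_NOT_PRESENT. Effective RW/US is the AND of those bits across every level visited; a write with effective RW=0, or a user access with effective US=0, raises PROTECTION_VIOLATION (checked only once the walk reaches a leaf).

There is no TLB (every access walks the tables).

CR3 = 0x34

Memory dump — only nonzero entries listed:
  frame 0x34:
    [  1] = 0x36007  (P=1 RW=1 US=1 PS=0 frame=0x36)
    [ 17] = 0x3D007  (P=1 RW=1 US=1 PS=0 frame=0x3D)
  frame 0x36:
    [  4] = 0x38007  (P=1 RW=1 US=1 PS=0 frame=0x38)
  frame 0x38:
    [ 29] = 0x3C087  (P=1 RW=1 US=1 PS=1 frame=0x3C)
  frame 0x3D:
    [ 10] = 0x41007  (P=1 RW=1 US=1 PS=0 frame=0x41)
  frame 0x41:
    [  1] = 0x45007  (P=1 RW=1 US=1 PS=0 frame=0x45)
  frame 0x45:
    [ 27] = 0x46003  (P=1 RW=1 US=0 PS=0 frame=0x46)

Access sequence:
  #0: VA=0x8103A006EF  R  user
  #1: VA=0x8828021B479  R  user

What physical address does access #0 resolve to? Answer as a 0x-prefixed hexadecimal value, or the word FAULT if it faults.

Walk each access:
#0 VA=0x8103A006EF (r,user):
  L0: frame=0x34 idx=1 entry=0x36007 [P=1 RW=1 US=1 PS=0]
  L1: frame=0x36 idx=4 entry=0x38007 [P=1 RW=1 US=1 PS=0]
  L2: frame=0x38 idx=29 entry=0x3C087 [P=1 RW=1 US=1 PS=1]
  ✓ 0x3C6EF (huge @L2)  — 3 lookups
#1 VA=0x8828021B479 (r,user):
  L0: frame=0x34 idx=17 entry=0x3D007 [P=1 RW=1 US=1 PS=0]
  L1: frame=0x3D idx=10 entry=0x41007 [P=1 RW=1 US=1 PS=0]
  L2: frame=0x41 idx=1 entry=0x45007 [P=1 RW=1 US=1 PS=0]
  L3: frame=0x45 idx=27 entry=0x46003 [P=1 RW=1 US=0 PS=0]
  → PROTECTION_VIOLATION  (4 entries read)

Access #0 PA: 0x3C6EF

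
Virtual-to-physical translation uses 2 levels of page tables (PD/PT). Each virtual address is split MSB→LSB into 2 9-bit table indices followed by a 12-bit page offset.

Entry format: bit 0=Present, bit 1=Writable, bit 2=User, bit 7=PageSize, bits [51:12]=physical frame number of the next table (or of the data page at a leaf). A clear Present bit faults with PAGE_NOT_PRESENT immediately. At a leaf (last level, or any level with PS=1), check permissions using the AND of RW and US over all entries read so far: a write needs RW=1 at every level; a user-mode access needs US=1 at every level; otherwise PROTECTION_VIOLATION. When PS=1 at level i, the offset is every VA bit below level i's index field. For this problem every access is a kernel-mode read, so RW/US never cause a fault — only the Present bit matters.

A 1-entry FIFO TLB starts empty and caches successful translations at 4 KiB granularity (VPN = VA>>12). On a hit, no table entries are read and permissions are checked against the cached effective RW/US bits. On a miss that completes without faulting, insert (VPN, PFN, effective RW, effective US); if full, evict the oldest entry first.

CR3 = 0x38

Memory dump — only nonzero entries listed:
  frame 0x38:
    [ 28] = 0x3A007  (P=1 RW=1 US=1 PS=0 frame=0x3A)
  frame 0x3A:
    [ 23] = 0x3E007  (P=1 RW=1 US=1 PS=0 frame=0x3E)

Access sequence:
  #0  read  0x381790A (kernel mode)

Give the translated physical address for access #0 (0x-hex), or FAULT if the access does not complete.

Per-access translation:
#0 VA=0x381790A (r,kernel):
  [0] read 0x38 idx=28: raw=0x3A007 flags P=1 W=1 U=1 S=0
  [1] read 0x3A idx=23: raw=0x3E007 flags P=1 W=1 U=1 S=0
  ✓ 0x3E90A  — 2 lookups

Access #0 PA: 0x3E90A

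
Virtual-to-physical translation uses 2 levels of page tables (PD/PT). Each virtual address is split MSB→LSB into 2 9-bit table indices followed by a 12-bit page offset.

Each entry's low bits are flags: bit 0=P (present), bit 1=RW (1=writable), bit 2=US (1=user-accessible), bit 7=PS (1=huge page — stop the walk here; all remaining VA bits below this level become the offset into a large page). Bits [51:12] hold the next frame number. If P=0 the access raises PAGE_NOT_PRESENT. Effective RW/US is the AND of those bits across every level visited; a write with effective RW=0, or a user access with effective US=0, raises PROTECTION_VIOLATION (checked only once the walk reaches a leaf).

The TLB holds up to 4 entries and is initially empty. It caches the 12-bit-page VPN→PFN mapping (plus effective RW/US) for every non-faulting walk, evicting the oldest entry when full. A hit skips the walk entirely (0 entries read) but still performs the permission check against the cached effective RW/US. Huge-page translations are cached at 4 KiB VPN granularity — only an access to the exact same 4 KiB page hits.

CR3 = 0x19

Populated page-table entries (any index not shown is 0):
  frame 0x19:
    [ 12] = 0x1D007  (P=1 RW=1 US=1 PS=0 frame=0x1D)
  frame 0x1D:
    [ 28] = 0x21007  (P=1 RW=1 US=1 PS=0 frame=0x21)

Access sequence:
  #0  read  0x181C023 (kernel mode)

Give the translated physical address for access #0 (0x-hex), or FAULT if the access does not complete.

Trace:
#0 VA=0x181C023 (r,kernel):
  lvl0: tbl 0x19, slot 12 ⇒ 0x1D007 (P1/RW1/US1/PS0)
  lvl1: tbl 0x1D, slot 28 ⇒ 0x21007 (P1/RW1/US1/PS0)
  ✓ 0x21023  — 2 lookups

Access #0 PA: 0x21023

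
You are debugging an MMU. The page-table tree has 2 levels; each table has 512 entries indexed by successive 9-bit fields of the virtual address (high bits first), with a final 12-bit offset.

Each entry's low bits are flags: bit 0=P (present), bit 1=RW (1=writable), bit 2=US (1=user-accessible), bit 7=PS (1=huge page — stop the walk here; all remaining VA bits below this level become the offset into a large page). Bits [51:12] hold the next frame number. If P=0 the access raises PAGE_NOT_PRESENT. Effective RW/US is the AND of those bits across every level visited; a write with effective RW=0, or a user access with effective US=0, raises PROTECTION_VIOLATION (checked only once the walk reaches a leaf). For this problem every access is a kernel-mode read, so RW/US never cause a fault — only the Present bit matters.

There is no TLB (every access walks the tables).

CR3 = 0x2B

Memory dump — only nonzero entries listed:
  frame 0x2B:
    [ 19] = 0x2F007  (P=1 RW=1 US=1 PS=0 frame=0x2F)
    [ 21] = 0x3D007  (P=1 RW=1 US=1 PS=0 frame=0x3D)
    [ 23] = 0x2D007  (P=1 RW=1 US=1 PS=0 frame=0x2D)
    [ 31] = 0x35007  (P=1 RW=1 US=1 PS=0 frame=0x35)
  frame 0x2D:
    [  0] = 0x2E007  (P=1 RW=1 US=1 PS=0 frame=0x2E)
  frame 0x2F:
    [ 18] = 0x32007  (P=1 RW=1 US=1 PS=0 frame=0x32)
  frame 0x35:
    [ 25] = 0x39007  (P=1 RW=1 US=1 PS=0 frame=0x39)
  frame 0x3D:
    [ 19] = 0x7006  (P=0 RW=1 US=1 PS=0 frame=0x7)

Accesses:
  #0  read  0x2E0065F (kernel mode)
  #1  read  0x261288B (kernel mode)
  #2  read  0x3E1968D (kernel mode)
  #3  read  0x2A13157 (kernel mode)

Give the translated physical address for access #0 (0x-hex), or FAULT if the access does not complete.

Walk each access:
#0 VA=0x2E0065F (r,kernel):
  L0: frame=0x2B idx=23 entry=0x2D007 [P=1 RW=1 US=1 PS=0]
  L1: frame=0x2D idx=0 entry=0x2E007 [P=1 RW=1 US=1 PS=0]
  ✓ 0x2E65F  — 2 lookups
#1 VA=0x261288B (r,kernel):
  L0: frame=0x2B idx=19 entry=0x2F007 [P=1 RW=1 US=1 PS=0]
  L1: frame=0x2F idx=18 entry=0x32007 [P=1 RW=1 US=1 PS=0]
  ✓ 0x3288B  — 2 lookups
#2 VA=0x3E1968D (r,kernel):
  L0: frame=0x2B idx=31 entry=0x35007 [P=1 RW=1 US=1 PS=0]
  L1: frame=0x35 idx=25 entry=0x39007 [P=1 RW=1 US=1 PS=0]
  ✓ 0x3968D  — 2 lookups
#3 VA=0x2A13157 (r,kernel):
  L0: frame=0x2B idx=21 entry=0x3D007 [P=1 RW=1 US=1 PS=0]
  L1: frame=0x3D idx=19 entry=0x7006 [P=0 RW=1 US=1 PS=0]
  ⇒ fault: PAGE_NOT_PRESENT  — 2 lookups

Access #0 PA: 0x2E65F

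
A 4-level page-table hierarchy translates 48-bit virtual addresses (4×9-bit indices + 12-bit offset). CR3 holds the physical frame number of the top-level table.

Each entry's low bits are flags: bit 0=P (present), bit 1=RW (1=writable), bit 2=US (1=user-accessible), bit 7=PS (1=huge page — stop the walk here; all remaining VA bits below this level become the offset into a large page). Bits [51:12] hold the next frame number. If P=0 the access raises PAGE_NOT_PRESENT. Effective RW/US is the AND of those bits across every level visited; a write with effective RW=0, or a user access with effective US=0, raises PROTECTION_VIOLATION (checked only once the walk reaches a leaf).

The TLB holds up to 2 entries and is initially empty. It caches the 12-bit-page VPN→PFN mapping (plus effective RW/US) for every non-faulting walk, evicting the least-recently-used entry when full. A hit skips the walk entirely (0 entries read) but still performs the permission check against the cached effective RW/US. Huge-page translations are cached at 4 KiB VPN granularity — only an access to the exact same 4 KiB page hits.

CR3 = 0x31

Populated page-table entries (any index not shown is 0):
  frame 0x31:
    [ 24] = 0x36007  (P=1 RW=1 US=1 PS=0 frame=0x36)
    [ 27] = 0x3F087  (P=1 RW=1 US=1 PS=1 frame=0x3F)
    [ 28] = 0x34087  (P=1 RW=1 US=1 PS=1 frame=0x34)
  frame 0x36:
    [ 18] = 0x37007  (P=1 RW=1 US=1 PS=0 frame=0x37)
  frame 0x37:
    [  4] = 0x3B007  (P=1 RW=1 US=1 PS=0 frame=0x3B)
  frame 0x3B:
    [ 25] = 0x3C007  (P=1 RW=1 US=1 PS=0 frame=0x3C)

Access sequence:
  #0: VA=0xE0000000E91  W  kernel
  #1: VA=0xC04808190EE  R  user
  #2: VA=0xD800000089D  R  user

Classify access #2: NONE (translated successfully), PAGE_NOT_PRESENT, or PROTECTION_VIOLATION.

Trace:
#0 VA=0xE0000000E91 (w,kernel):
  [0] read 0x31 idx=28: raw=0x34087 flags P=1 W=1 U=1 S=1
  ✓ 0x34E91 (huge @L0)  — 1 lookups
#1 VA=0xC04808190EE (r,user):
  [0] read 0x31 idx=24: raw=0x36007 flags P=1 W=1 U=1 S=0
  [1] read 0x36 idx=18: raw=0x37007 flags P=1 W=1 U=1 S=0
  [2] read 0x37 idx=4: raw=0x3B007 flags P=1 W=1 U=1 S=0
  [3] read 0x3B idx=25: raw=0x3C007 flags P=1 W=1 U=1 S=0
  ✓ 0x3C0EE  — 4 lookups
#2 VA=0xD800000089D (r,user):
  [0] read 0x31 idx=27: raw=0x3F087 flags P=1 W=1 U=1 S=1
  ✓ 0x3F89D (huge @L0)  — 1 lookups

Access #2 fault: NONE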